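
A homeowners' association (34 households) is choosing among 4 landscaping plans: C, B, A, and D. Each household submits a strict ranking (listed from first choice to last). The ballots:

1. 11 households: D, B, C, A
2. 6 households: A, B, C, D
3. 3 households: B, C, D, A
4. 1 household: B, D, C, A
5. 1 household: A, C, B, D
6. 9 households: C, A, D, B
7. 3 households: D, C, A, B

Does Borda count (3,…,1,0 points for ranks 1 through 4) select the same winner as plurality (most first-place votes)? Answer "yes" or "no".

Borda — scores: C 59, B 47, A 42, D 56. Winner: C.
Plurality — first-place votes: C 9, B 4, A 7, D 14. Winner: D.
The two methods disagree.

no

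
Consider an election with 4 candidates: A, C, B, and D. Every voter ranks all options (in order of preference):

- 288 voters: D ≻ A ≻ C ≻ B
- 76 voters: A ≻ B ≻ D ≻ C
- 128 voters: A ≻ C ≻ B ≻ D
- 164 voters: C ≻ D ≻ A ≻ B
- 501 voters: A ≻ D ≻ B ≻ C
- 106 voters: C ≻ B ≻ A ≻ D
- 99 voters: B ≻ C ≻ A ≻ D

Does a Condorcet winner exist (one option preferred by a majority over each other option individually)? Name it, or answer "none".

A vs C: 993–369 for A.
A vs B: 1157–205 for A.
A vs D: 910–452 for A.
A beats every other option head-to-head.

A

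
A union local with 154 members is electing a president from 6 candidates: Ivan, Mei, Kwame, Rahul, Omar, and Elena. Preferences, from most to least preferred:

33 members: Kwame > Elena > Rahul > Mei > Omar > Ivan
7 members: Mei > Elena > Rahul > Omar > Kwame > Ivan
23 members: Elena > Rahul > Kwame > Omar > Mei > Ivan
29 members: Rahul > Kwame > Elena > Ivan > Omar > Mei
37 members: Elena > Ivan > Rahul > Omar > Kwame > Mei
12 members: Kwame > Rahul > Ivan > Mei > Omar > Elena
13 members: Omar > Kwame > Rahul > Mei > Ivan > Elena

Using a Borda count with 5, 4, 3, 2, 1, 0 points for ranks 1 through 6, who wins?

Rahul

Ivan: 33·0 + 7·0 + 23·0 + 29·2 + 37·4 + 12·3 + 13·1 = 255
Mei: 33·2 + 7·5 + 23·1 + 29·0 + 37·0 + 12·2 + 13·2 = 174
Kwame: 33·5 + 7·1 + 23·3 + 29·4 + 37·1 + 12·5 + 13·4 = 506
Rahul: 33·3 + 7·3 + 23·4 + 29·5 + 37·3 + 12·4 + 13·3 = 555
Omar: 33·1 + 7·2 + 23·2 + 29·1 + 37·2 + 12·1 + 13·5 = 273
Elena: 33·4 + 7·4 + 23·5 + 29·3 + 37·5 + 12·0 + 13·0 = 547
Rahul has the highest Borda score (555).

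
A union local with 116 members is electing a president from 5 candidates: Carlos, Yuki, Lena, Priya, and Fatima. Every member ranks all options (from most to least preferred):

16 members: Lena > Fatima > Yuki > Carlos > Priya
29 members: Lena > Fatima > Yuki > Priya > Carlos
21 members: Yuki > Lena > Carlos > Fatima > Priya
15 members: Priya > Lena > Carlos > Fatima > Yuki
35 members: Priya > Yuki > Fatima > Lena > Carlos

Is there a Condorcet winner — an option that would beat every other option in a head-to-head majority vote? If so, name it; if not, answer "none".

Lena

Lena vs Carlos: 116–0 for Lena.
Lena vs Yuki: 60–56 for Lena.
Lena vs Priya: 66–50 for Lena.
Lena vs Fatima: 81–35 for Lena.
Lena beats every other option head-to-head.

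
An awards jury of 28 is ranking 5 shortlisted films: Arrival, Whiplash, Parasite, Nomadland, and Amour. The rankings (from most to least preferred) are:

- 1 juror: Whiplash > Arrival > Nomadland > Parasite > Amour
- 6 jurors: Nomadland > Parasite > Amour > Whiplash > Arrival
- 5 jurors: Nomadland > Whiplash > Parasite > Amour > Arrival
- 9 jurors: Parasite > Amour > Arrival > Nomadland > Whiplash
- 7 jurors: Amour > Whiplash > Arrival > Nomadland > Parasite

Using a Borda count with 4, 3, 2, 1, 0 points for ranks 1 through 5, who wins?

Amour

Arrival: 1·3 + 6·0 + 5·0 + 9·2 + 7·2 = 35
Whiplash: 1·4 + 6·1 + 5·3 + 9·0 + 7·3 = 46
Parasite: 1·1 + 6·3 + 5·2 + 9·4 + 7·0 = 65
Nomadland: 1·2 + 6·4 + 5·4 + 9·1 + 7·1 = 62
Amour: 1·0 + 6·2 + 5·1 + 9·3 + 7·4 = 72
Amour has the highest Borda score (72).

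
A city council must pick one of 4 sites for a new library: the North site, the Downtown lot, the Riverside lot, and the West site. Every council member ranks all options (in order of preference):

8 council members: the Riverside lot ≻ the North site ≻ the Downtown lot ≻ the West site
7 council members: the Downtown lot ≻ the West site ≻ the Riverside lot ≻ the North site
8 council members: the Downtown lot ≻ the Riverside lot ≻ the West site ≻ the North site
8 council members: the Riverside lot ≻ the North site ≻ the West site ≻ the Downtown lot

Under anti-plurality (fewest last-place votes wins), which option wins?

the Riverside lot

Last-place votes: the North site 15, the Downtown lot 8, the Riverside lot 0, the West site 8.
the Riverside lot is ranked last by the fewest voters, so the Riverside lot wins.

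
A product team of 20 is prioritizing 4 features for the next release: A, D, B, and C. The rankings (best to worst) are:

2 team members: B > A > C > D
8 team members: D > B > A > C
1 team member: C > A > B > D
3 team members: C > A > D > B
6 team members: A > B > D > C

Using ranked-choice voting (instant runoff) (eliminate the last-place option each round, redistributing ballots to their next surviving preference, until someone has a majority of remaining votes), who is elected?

Round 1: A 6, D 8, B 2, C 4. Eliminate B.
Round 2: A 8, D 8, C 4. Eliminate C.
Round 3: A 12, D 8. A has a majority.

A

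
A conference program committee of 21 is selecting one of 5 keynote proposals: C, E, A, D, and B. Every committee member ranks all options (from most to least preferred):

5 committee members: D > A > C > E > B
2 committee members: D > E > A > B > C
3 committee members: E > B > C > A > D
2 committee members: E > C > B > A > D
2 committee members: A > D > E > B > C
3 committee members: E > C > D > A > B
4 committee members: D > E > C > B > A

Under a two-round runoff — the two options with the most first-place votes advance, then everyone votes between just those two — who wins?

D

Round 1 first-place votes: C 0, E 8, A 2, D 11, B 0.
D and E advance.
Runoff: D is preferred to E by 13 voters; E by 8.
D wins the runoff.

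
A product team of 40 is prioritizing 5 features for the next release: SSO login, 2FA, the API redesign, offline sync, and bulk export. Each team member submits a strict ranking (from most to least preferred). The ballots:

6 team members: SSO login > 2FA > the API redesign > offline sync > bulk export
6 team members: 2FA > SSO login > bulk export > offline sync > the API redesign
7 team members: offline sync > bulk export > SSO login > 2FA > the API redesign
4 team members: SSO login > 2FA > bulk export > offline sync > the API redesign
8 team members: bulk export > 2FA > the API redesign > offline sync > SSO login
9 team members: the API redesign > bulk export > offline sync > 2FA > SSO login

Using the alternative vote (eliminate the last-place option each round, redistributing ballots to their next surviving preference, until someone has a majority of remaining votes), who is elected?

Round 1: SSO login 10, 2FA 6, the API redesign 9, offline sync 7, bulk export 8. Eliminate 2FA.
Round 2: SSO login 16, the API redesign 9, offline sync 7, bulk export 8. Eliminate offline sync.
Round 3: SSO login 16, the API redesign 9, bulk export 15. Eliminate the API redesign.
Round 4: SSO login 16, bulk export 24. Bulk export has a majority.

bulk export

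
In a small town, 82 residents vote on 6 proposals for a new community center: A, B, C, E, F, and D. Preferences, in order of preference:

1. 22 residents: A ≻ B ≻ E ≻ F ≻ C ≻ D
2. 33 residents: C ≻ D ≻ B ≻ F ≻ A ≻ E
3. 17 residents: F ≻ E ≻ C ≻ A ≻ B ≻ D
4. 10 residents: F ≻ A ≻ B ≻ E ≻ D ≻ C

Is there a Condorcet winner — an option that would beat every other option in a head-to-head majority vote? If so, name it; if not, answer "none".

none

Checking pairwise contests:
C beats A 50–32.
A beats B 49–33.
E beats C 49–33.
A beats E 65–17.
B beats F 55–27.
A beats D 49–33.
Every option loses at least one head-to-head, so there is no Condorcet winner.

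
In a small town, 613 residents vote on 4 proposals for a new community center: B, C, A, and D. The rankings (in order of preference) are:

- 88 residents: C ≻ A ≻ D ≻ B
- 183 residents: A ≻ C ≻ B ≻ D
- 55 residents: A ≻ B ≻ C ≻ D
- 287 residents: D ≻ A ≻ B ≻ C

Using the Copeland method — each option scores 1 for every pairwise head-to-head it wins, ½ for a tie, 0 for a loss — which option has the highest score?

A

B: beats C; loses to A and D → score 1.
C: beats D; loses to B and A → score 1.
A: beats B, C, and D → score 3.
D: beats B; loses to C and A → score 1.
A has the best pairwise record.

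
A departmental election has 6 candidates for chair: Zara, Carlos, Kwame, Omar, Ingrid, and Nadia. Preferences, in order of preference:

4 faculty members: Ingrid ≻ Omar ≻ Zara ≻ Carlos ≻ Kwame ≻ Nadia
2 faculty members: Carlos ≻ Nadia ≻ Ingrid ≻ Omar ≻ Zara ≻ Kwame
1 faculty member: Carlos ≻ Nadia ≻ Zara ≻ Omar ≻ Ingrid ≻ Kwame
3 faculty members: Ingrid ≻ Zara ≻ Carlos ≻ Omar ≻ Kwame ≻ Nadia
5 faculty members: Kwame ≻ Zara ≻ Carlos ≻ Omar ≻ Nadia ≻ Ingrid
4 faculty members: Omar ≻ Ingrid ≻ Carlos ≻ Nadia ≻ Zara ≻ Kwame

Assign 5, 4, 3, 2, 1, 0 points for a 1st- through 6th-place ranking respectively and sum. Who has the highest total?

Carlos

Zara: 4·3 + 2·1 + 1·3 + 3·4 + 5·4 + 4·1 = 53
Carlos: 4·2 + 2·5 + 1·5 + 3·3 + 5·3 + 4·3 = 59
Kwame: 4·1 + 2·0 + 1·0 + 3·1 + 5·5 + 4·0 = 32
Omar: 4·4 + 2·2 + 1·2 + 3·2 + 5·2 + 4·5 = 58
Ingrid: 4·5 + 2·3 + 1·1 + 3·5 + 5·0 + 4·4 = 58
Nadia: 4·0 + 2·4 + 1·4 + 3·0 + 5·1 + 4·2 = 25
Carlos has the highest Borda score (59).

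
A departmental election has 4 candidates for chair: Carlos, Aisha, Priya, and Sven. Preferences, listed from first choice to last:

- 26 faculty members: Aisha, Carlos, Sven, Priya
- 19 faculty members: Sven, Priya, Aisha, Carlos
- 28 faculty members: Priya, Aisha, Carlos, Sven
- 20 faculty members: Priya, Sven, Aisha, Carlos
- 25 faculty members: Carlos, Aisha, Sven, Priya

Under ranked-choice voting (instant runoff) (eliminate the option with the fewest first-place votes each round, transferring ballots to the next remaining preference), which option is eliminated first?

Sven

Round 1: Carlos 25, Aisha 26, Priya 48, Sven 19. Eliminate Sven.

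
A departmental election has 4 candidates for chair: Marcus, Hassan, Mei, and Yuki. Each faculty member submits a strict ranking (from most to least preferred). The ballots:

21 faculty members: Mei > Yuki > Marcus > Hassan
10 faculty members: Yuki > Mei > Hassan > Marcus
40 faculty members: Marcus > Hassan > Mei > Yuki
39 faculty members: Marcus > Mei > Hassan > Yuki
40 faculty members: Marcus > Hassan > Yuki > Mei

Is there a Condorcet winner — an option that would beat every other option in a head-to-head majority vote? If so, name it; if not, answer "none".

Marcus vs Hassan: 140–10 for Marcus.
Marcus vs Mei: 119–31 for Marcus.
Marcus vs Yuki: 119–31 for Marcus.
Marcus beats every other option head-to-head.

Marcus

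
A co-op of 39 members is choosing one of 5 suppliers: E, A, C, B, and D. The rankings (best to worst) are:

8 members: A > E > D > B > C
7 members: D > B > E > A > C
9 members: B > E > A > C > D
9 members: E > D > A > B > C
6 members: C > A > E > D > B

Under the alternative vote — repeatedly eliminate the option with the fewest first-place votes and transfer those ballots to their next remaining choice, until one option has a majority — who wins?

A

Round 1: E 9, A 8, C 6, B 9, D 7. Eliminate C.
Round 2: E 9, A 14, B 9, D 7. Eliminate D.
Round 3: E 9, A 14, B 16. Eliminate E.
Round 4: A 23, B 16. A has a majority.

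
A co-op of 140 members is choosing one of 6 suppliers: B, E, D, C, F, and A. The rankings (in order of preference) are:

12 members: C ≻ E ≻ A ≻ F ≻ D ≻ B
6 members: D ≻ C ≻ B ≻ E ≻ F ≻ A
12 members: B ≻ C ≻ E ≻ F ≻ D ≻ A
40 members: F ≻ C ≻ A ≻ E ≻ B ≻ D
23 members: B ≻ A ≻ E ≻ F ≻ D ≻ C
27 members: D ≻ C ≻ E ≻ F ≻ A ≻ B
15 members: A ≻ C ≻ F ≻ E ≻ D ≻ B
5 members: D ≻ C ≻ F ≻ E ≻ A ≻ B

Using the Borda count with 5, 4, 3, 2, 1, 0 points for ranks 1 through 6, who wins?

B: 12·0 + 6·3 + 12·5 + 40·1 + 23·5 + 27·0 + 15·0 + 5·0 = 233
E: 12·4 + 6·2 + 12·3 + 40·2 + 23·3 + 27·3 + 15·2 + 5·2 = 366
D: 12·1 + 6·5 + 12·1 + 40·0 + 23·1 + 27·5 + 15·1 + 5·5 = 252
C: 12·5 + 6·4 + 12·4 + 40·4 + 23·0 + 27·4 + 15·4 + 5·4 = 480
F: 12·2 + 6·1 + 12·2 + 40·5 + 23·2 + 27·2 + 15·3 + 5·3 = 414
A: 12·3 + 6·0 + 12·0 + 40·3 + 23·4 + 27·1 + 15·5 + 5·1 = 355
C has the highest Borda score (480).

C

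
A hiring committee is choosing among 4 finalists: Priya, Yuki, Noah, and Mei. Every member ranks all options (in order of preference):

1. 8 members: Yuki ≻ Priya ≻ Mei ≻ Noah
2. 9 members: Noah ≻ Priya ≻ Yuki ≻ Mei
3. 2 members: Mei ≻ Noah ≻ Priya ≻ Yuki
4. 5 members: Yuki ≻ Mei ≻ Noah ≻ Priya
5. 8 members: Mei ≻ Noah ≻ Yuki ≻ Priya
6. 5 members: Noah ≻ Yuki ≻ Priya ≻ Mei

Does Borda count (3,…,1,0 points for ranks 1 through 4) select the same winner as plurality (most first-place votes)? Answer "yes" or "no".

Borda — scores: Priya 41, Yuki 66, Noah 67, Mei 48. Winner: Noah.
Plurality — first-place votes: Priya 0, Yuki 13, Noah 14, Mei 10. Winner: Noah.
The two methods agree.

yes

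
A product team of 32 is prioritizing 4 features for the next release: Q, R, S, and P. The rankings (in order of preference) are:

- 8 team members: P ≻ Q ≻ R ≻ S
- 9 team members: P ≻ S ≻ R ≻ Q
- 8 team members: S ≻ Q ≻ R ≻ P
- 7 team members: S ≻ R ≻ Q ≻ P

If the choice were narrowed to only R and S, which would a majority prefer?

Voters preferring R to S: 8; preferring S to R: 24.
S wins the head-to-head.

S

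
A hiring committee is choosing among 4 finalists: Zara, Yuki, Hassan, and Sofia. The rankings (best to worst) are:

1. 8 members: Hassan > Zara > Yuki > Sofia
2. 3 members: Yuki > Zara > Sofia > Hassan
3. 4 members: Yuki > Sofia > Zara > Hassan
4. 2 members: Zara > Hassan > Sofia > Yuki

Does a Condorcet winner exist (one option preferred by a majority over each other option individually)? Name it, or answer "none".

Zara vs Yuki: 10–7 for Zara.
Zara vs Hassan: 9–8 for Zara.
Zara vs Sofia: 13–4 for Zara.
Zara beats every other option head-to-head.

Zara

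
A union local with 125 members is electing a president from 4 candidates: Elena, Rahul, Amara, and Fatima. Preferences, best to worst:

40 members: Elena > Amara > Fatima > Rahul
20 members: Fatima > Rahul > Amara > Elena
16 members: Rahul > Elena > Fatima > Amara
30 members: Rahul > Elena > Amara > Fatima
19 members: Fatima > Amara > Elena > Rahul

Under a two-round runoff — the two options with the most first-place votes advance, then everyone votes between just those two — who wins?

Rahul

Round 1 first-place votes: Elena 40, Rahul 46, Amara 0, Fatima 39.
Rahul and Elena advance.
Runoff: Rahul is preferred to Elena by 66 voters; Elena by 59.
Rahul wins the runoff.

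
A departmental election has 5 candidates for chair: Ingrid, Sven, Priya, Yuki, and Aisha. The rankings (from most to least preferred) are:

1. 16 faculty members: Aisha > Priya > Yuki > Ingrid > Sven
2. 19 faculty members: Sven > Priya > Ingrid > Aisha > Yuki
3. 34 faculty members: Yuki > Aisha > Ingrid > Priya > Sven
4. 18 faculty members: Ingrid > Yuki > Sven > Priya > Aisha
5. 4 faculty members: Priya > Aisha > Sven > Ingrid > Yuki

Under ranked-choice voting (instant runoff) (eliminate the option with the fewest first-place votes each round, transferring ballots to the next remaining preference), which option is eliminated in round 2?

Ingrid

Round 1: Ingrid 18, Sven 19, Priya 4, Yuki 34, Aisha 16. Eliminate Priya.
Round 2: Ingrid 18, Sven 19, Yuki 34, Aisha 20. Eliminate Ingrid.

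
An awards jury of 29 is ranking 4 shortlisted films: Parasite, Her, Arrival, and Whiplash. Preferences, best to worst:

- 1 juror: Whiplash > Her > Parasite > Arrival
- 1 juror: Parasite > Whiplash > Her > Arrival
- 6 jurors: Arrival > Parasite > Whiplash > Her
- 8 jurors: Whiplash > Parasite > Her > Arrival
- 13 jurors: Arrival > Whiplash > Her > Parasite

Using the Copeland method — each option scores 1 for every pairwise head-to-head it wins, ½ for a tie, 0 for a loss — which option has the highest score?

Arrival

Parasite: beats Her; loses to Arrival and Whiplash → score 1.
Her: loses to Parasite, Arrival, and Whiplash → score 0.
Arrival: beats Parasite, Her, and Whiplash → score 3.
Whiplash: beats Parasite and Her; loses to Arrival → score 2.
Arrival has the best pairwise record.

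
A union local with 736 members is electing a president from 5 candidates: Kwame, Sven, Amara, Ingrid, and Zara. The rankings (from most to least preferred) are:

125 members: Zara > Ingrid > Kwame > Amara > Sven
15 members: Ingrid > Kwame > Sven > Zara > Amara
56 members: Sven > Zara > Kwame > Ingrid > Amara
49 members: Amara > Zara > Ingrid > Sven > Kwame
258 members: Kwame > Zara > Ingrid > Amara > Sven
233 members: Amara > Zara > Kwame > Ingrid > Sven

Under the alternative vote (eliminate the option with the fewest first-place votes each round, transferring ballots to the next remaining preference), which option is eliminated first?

Ingrid

Round 1: Kwame 258, Sven 56, Amara 282, Ingrid 15, Zara 125. Eliminate Ingrid.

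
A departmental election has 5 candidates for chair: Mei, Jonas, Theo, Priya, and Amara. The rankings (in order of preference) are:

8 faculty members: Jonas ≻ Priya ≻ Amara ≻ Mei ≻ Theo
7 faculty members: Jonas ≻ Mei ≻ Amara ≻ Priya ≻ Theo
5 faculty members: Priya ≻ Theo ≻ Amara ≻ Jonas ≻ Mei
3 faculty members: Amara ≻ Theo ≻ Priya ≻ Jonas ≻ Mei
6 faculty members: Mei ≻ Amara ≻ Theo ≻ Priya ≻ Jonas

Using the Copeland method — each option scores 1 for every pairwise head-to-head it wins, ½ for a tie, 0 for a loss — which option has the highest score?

Jonas

Mei: beats Theo; loses to Jonas, Priya, and Amara → score 1.
Jonas: beats Mei, Theo, Priya, and Amara → score 4.
Theo: loses to Mei, Jonas, Priya, and Amara → score 0.
Priya: beats Mei and Theo; loses to Jonas and Amara → score 2.
Amara: beats Mei, Theo, and Priya; loses to Jonas → score 3.
Jonas has the best pairwise record.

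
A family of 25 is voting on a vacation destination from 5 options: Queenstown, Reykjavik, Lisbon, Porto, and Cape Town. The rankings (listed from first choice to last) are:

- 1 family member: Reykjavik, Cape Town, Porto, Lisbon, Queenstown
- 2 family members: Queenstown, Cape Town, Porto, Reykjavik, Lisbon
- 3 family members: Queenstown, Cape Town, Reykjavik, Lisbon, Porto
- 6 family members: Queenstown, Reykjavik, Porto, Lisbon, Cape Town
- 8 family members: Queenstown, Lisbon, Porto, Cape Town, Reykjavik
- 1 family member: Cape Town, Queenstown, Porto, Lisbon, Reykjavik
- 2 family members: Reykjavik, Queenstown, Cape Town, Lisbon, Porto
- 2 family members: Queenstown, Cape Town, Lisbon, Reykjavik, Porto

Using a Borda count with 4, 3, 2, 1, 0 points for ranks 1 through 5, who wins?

Queenstown

Queenstown: 1·0 + 2·4 + 3·4 + 6·4 + 8·4 + 1·3 + 2·3 + 2·4 = 93
Reykjavik: 1·4 + 2·1 + 3·2 + 6·3 + 8·0 + 1·0 + 2·4 + 2·1 = 40
Lisbon: 1·1 + 2·0 + 3·1 + 6·1 + 8·3 + 1·1 + 2·1 + 2·2 = 41
Porto: 1·2 + 2·2 + 3·0 + 6·2 + 8·2 + 1·2 + 2·0 + 2·0 = 36
Cape Town: 1·3 + 2·3 + 3·3 + 6·0 + 8·1 + 1·4 + 2·2 + 2·3 = 40
Queenstown has the highest Borda score (93).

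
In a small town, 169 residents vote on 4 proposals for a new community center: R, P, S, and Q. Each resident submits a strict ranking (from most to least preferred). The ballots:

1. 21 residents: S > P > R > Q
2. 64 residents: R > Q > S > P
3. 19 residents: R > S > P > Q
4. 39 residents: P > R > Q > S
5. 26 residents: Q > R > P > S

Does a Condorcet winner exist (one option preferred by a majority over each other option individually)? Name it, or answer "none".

R

R vs P: 109–60 for R.
R vs S: 148–21 for R.
R vs Q: 143–26 for R.
R beats every other option head-to-head.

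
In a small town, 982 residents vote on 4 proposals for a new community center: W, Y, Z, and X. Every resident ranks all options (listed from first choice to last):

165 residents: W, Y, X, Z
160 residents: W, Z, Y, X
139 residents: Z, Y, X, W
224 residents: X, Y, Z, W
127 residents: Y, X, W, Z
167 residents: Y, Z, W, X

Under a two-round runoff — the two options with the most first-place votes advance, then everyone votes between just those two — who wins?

Round 1 first-place votes: W 325, Y 294, Z 139, X 224.
W and Y advance.
Runoff: W is preferred to Y by 325 voters; Y by 657.
Y wins the runoff.

Y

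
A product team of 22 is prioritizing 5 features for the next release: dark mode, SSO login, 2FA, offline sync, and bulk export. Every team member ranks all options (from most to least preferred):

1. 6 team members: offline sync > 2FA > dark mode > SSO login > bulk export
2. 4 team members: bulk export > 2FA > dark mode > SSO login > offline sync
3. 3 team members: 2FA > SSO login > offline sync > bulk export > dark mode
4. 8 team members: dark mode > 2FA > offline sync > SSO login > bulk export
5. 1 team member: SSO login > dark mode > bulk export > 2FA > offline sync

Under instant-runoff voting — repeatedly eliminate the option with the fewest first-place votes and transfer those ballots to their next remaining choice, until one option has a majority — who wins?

Round 1: dark mode 8, SSO login 1, 2FA 3, offline sync 6, bulk export 4. Eliminate SSO login.
Round 2: dark mode 9, 2FA 3, offline sync 6, bulk export 4. Eliminate 2FA.
Round 3: dark mode 9, offline sync 9, bulk export 4. Eliminate bulk export.
Round 4: dark mode 13, offline sync 9. Dark mode has a majority.

dark mode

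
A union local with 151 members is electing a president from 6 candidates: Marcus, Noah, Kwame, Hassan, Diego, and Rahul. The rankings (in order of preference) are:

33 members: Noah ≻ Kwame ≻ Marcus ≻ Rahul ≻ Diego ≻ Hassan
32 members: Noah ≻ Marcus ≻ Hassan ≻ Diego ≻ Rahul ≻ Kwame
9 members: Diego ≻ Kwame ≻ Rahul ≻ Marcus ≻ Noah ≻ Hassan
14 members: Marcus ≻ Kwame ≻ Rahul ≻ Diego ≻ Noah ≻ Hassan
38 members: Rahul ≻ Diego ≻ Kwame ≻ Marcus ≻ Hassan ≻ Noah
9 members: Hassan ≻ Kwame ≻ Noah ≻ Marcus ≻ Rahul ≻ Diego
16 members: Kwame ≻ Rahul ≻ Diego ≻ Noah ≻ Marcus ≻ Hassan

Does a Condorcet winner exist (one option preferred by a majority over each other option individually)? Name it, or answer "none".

Checking pairwise contests:
Noah beats Marcus 90–61.
Kwame beats Noah 86–65.
Diego beats Kwame 79–72.
Marcus beats Hassan 142–9.
Marcus beats Diego 88–63.
Marcus beats Rahul 88–63.
Every option loses at least one head-to-head, so there is no Condorcet winner.

none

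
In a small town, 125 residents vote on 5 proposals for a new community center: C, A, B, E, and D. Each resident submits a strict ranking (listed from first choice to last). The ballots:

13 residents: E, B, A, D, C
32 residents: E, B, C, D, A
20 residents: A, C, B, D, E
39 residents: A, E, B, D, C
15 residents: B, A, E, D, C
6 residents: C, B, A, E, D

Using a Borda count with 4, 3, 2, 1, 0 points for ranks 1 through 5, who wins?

E

C: 13·0 + 32·2 + 20·3 + 39·0 + 15·0 + 6·4 = 148
A: 13·2 + 32·0 + 20·4 + 39·4 + 15·3 + 6·2 = 319
B: 13·3 + 32·3 + 20·2 + 39·2 + 15·4 + 6·3 = 331
E: 13·4 + 32·4 + 20·0 + 39·3 + 15·2 + 6·1 = 333
D: 13·1 + 32·1 + 20·1 + 39·1 + 15·1 + 6·0 = 119
E has the highest Borda score (333).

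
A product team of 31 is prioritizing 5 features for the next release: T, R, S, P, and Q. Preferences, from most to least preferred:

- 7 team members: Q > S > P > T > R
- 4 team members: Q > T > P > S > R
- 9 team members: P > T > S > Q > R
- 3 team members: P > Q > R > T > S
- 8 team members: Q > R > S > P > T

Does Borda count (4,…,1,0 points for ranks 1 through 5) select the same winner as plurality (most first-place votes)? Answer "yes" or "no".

yes

Borda — scores: T 49, R 30, S 59, P 78, Q 94. Winner: Q.
Plurality — first-place votes: T 0, R 0, S 0, P 12, Q 19. Winner: Q.
The two methods agree.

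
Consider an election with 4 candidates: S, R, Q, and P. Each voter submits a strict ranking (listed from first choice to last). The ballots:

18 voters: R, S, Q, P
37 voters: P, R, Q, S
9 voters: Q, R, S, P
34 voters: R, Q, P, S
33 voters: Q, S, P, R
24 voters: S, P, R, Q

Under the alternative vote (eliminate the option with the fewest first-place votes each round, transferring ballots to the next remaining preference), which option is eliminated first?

S

Round 1: S 24, R 52, Q 42, P 37. Eliminate S.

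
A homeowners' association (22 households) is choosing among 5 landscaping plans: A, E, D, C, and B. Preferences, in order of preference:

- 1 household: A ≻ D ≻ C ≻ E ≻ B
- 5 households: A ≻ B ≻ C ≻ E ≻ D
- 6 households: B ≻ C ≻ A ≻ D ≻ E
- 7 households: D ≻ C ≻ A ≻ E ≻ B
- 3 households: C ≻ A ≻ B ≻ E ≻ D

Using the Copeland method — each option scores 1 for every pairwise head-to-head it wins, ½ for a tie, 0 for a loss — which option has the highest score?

C

A: beats E, D, and B; loses to C → score 3.
E: loses to A, D, C, and B → score 0.
D: beats E; loses to A, C, and B → score 1.
C: beats A, E, and D; ties B → score 3.5.
B: beats E and D; ties C; loses to A → score 2.5.
C has the best pairwise record.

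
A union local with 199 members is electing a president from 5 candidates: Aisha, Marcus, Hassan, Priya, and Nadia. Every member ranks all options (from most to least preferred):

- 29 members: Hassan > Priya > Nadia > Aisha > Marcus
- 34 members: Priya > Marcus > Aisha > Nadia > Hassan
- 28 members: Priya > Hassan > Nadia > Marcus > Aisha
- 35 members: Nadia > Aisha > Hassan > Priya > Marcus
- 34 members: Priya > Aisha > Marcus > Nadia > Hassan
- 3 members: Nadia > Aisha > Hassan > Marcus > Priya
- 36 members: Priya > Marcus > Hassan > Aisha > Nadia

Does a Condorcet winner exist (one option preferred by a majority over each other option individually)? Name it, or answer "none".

Priya vs Aisha: 161–38 for Priya.
Priya vs Marcus: 196–3 for Priya.
Priya vs Hassan: 132–67 for Priya.
Priya vs Nadia: 161–38 for Priya.
Priya beats every other option head-to-head.

Priya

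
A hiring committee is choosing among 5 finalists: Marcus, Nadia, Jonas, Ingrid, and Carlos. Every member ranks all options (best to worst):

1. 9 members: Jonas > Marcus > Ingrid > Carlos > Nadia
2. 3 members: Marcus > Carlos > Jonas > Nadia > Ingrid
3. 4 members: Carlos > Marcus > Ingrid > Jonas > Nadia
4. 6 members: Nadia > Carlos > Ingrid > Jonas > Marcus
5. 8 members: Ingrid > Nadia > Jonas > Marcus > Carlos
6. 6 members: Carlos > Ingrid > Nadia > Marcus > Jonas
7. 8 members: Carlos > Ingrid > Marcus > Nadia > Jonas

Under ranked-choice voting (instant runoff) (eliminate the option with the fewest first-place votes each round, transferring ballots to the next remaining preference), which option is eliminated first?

Marcus

Round 1: Marcus 3, Nadia 6, Jonas 9, Ingrid 8, Carlos 18. Eliminate Marcus.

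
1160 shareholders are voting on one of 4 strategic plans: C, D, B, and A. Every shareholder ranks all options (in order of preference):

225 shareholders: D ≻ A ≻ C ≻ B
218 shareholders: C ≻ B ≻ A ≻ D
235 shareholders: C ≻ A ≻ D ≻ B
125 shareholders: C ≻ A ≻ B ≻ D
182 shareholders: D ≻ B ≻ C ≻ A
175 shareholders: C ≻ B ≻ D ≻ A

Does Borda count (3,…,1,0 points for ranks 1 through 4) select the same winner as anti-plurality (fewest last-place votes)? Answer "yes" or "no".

Borda — scores: C 2666, D 1631, B 1275, A 1388. Winner: C.
Anti-plurality — last-place votes: C 0, D 343, B 460, A 357. Winner: C.
The two methods agree.

yes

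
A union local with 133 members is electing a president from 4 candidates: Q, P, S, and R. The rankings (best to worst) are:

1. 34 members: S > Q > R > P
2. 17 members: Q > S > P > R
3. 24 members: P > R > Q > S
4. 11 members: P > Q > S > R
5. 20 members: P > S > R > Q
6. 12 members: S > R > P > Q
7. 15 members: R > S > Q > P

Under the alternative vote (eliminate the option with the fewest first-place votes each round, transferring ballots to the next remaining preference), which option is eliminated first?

Round 1: Q 17, P 55, S 46, R 15. Eliminate R.

R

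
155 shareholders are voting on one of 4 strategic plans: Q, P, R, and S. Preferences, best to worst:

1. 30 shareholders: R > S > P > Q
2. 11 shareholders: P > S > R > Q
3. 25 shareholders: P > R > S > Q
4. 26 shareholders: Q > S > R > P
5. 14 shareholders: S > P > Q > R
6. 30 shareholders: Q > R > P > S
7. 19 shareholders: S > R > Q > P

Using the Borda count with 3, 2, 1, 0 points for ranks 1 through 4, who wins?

R

Q: 30·0 + 11·0 + 25·0 + 26·3 + 14·1 + 30·3 + 19·1 = 201
P: 30·1 + 11·3 + 25·3 + 26·0 + 14·2 + 30·1 + 19·0 = 196
R: 30·3 + 11·1 + 25·2 + 26·1 + 14·0 + 30·2 + 19·2 = 275
S: 30·2 + 11·2 + 25·1 + 26·2 + 14·3 + 30·0 + 19·3 = 258
R has the highest Borda score (275).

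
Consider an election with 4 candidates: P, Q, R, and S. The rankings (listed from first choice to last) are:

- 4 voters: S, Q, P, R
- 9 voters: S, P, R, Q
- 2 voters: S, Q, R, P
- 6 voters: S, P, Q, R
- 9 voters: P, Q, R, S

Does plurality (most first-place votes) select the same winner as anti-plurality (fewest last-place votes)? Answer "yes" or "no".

no

Plurality — first-place votes: P 9, Q 0, R 0, S 21. Winner: S.
Anti-plurality — last-place votes: P 2, Q 9, R 10, S 9. Winner: P.
The two methods disagree.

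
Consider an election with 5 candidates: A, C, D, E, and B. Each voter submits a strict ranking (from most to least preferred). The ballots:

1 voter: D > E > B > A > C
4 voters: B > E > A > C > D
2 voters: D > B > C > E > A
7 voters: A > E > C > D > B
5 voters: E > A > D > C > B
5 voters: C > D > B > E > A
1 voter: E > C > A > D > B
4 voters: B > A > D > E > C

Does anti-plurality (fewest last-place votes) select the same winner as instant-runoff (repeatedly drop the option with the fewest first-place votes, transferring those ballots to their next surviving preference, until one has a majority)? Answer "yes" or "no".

no

Anti-plurality — last-place votes: A 7, C 5, D 4, E 0, B 13. Winner: E.
Instant-runoff — R1 A 7, C 5, D 3, E 6, B 8 (D out); R2 A 7, C 5, E 7, B 10 (C out); R3 A 7, E 7, B 15 (B winner). Winner: B.
The two methods disagree.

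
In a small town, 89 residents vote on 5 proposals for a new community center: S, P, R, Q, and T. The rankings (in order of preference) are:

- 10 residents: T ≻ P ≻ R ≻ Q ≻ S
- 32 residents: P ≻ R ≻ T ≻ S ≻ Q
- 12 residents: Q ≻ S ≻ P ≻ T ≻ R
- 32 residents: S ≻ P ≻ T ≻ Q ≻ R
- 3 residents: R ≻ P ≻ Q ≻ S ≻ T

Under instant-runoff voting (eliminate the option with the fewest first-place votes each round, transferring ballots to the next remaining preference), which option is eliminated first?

Round 1: S 32, P 32, R 3, Q 12, T 10. Eliminate R.

R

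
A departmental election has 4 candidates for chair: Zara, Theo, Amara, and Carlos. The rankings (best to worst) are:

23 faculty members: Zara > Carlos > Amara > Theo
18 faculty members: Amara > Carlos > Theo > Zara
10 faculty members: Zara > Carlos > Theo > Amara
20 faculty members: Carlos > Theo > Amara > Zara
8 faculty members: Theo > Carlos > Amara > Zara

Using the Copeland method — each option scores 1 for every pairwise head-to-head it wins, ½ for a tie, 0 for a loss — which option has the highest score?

Carlos

Zara: loses to Theo, Amara, and Carlos → score 0.
Theo: beats Zara; loses to Amara and Carlos → score 1.
Amara: beats Zara and Theo; loses to Carlos → score 2.
Carlos: beats Zara, Theo, and Amara → score 3.
Carlos has the best pairwise record.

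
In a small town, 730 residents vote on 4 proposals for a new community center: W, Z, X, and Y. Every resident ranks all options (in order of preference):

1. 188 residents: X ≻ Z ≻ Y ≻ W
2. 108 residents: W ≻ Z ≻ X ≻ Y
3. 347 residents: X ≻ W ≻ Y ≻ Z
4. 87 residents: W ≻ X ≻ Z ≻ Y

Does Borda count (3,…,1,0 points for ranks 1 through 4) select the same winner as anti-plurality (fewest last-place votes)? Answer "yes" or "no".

Borda — scores: W 1279, Z 679, X 1887, Y 535. Winner: X.
Anti-plurality — last-place votes: W 188, Z 347, X 0, Y 195. Winner: X.
The two methods agree.

yes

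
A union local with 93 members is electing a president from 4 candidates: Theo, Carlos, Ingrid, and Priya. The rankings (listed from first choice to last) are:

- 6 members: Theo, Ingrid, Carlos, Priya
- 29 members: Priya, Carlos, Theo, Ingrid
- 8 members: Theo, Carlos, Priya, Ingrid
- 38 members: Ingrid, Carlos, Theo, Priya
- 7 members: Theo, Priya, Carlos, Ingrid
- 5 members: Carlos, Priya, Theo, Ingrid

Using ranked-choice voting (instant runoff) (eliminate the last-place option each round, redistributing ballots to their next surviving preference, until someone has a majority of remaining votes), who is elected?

Priya

Round 1: Theo 21, Carlos 5, Ingrid 38, Priya 29. Eliminate Carlos.
Round 2: Theo 21, Ingrid 38, Priya 34. Eliminate Theo.
Round 3: Ingrid 44, Priya 49. Priya has a majority.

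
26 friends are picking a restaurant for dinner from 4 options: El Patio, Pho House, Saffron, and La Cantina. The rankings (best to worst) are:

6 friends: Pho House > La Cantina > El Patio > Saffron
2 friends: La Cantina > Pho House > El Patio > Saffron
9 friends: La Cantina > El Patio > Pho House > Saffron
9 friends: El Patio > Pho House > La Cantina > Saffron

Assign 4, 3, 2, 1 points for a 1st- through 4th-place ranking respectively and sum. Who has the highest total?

La Cantina

El Patio: 6·2 + 2·2 + 9·3 + 9·4 = 79
Pho House: 6·4 + 2·3 + 9·2 + 9·3 = 75
Saffron: 6·1 + 2·1 + 9·1 + 9·1 = 26
La Cantina: 6·3 + 2·4 + 9·4 + 9·2 = 80
La Cantina has the highest Borda score (80).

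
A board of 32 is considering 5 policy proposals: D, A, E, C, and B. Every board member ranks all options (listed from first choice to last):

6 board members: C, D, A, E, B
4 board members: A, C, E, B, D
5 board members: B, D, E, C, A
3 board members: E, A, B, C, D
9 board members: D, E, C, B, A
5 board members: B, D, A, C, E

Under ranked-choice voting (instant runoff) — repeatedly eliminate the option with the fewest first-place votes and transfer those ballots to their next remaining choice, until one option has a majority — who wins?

B

Round 1: D 9, A 4, E 3, C 6, B 10. Eliminate E.
Round 2: D 9, A 7, C 6, B 10. Eliminate C.
Round 3: D 15, A 7, B 10. Eliminate A.
Round 4: D 15, B 17. B has a majority.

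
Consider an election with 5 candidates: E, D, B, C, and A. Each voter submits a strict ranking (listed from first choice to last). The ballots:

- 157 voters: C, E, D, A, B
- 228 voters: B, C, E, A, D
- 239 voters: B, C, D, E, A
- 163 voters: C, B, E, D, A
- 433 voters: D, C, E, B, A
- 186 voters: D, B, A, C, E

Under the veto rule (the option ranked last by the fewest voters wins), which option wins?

Last-place votes: E 186, D 228, B 157, C 0, A 835.
C is ranked last by the fewest voters, so C wins.

C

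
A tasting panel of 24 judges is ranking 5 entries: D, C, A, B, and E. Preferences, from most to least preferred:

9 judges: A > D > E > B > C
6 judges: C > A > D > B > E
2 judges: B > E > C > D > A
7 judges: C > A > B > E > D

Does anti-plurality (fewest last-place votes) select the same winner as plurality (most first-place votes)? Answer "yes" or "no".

no

Anti-plurality — last-place votes: D 7, C 9, A 2, B 0, E 6. Winner: B.
Plurality — first-place votes: D 0, C 13, A 9, B 2, E 0. Winner: C.
The two methods disagree.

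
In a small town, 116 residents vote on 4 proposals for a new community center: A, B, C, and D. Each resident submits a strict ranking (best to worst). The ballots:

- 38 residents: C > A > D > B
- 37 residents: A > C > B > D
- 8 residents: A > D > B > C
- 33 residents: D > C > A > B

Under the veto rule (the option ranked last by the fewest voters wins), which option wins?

Last-place votes: A 0, B 71, C 8, D 37.
A is ranked last by the fewest voters, so A wins.

A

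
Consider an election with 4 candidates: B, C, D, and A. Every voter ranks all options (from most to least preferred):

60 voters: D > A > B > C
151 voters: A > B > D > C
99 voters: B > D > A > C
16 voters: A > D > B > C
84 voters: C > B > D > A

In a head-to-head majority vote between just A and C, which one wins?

A

Voters preferring A to C: 326; preferring C to A: 84.
A wins the head-to-head.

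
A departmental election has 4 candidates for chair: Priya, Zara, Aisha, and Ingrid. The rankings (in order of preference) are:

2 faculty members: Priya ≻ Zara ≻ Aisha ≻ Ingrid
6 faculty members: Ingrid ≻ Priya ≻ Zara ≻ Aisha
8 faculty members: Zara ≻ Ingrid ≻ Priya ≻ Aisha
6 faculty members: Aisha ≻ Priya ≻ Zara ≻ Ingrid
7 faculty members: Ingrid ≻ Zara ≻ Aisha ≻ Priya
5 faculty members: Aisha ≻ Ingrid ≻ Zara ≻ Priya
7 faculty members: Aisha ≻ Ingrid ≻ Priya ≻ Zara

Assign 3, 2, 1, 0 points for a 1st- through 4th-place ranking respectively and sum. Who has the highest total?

Ingrid

Priya: 2·3 + 6·2 + 8·1 + 6·2 + 7·0 + 5·0 + 7·1 = 45
Zara: 2·2 + 6·1 + 8·3 + 6·1 + 7·2 + 5·1 + 7·0 = 59
Aisha: 2·1 + 6·0 + 8·0 + 6·3 + 7·1 + 5·3 + 7·3 = 63
Ingrid: 2·0 + 6·3 + 8·2 + 6·0 + 7·3 + 5·2 + 7·2 = 79
Ingrid has the highest Borda score (79).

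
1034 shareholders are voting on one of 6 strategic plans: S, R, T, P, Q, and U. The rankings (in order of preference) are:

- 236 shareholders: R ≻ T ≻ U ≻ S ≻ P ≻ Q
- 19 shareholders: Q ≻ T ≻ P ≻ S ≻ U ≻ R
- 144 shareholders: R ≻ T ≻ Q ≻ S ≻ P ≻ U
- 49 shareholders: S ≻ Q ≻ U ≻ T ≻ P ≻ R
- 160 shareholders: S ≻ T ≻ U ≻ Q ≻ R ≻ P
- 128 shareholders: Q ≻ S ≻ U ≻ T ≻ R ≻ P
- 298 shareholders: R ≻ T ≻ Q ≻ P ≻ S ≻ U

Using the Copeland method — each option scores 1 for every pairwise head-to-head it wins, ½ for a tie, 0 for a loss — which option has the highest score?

S: beats P and U; loses to R, T, and Q → score 2.
R: beats S, T, P, Q, and U → score 5.
T: beats S, P, Q, and U; loses to R → score 4.
P: loses to S, R, T, Q, and U → score 0.
Q: beats S, P, and U; loses to R and T → score 3.
U: beats P; loses to S, R, T, and Q → score 1.
R has the best pairwise record.

R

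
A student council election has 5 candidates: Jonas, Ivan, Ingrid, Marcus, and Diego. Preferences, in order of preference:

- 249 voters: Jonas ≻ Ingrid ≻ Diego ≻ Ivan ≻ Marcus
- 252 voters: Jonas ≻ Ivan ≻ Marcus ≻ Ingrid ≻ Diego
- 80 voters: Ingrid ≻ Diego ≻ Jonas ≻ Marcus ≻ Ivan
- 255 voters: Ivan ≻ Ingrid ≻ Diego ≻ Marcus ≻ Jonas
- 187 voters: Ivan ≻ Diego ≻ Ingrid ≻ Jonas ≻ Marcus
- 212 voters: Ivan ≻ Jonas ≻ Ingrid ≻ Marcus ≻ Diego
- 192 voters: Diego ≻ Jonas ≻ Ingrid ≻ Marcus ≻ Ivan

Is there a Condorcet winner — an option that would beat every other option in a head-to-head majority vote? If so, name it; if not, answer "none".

none

Checking pairwise contests:
Diego beats Jonas 714–713.
Jonas beats Ivan 773–654.
Jonas beats Ingrid 905–522.
Jonas beats Marcus 1172–255.
Ivan beats Diego 906–521.
Every option loses at least one head-to-head, so there is no Condorcet winner.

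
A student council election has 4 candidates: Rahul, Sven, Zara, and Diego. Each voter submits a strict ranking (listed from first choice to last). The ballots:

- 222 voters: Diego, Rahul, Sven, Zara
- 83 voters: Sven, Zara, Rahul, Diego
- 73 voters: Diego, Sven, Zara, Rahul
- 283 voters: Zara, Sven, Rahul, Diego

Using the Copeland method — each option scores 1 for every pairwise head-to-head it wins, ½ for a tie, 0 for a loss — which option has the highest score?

Rahul: beats Diego; loses to Sven and Zara → score 1.
Sven: beats Rahul, Zara, and Diego → score 3.
Zara: beats Rahul and Diego; loses to Sven → score 2.
Diego: loses to Rahul, Sven, and Zara → score 0.
Sven has the best pairwise record.

Sven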